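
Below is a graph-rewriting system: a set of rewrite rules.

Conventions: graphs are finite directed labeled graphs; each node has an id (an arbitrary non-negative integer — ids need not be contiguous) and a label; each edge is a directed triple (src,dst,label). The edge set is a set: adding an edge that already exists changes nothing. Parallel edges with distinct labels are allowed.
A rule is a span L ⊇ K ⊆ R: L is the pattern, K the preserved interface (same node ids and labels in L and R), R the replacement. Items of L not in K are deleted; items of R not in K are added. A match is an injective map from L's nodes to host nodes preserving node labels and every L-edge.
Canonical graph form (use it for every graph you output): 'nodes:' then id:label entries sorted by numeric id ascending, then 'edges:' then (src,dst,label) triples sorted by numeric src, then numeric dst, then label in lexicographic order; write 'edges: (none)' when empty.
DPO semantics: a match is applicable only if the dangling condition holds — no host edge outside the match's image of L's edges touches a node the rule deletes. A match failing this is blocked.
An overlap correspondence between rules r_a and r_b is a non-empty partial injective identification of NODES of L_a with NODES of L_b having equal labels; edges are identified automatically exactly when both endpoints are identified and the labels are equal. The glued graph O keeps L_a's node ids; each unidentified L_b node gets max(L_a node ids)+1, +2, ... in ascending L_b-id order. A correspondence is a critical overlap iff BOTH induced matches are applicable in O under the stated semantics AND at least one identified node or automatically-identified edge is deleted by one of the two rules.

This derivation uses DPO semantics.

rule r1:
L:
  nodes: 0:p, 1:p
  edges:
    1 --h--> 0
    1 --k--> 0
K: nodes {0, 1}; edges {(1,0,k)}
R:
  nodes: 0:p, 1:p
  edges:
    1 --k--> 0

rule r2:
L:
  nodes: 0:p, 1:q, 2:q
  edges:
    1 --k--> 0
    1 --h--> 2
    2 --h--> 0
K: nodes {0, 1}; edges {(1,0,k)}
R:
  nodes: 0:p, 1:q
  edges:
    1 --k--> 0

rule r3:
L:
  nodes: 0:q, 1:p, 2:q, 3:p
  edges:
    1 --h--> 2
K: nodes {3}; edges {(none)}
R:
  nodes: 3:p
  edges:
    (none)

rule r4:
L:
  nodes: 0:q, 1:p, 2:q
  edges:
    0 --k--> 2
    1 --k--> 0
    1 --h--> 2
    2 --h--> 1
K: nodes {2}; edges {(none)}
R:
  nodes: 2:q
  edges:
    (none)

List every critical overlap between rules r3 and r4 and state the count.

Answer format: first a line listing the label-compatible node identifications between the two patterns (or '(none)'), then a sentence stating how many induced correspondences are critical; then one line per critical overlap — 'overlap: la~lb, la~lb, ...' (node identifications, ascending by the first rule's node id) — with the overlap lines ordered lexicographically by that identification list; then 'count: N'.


label-compatible node identifications between L(r3) and L(r4): 0~0, 0~2, 1~1, 2~0, 2~2, 3~1
1 of the induced correspondences is a critical overlap of r3 and r4.
overlap: 3~1
count: 1


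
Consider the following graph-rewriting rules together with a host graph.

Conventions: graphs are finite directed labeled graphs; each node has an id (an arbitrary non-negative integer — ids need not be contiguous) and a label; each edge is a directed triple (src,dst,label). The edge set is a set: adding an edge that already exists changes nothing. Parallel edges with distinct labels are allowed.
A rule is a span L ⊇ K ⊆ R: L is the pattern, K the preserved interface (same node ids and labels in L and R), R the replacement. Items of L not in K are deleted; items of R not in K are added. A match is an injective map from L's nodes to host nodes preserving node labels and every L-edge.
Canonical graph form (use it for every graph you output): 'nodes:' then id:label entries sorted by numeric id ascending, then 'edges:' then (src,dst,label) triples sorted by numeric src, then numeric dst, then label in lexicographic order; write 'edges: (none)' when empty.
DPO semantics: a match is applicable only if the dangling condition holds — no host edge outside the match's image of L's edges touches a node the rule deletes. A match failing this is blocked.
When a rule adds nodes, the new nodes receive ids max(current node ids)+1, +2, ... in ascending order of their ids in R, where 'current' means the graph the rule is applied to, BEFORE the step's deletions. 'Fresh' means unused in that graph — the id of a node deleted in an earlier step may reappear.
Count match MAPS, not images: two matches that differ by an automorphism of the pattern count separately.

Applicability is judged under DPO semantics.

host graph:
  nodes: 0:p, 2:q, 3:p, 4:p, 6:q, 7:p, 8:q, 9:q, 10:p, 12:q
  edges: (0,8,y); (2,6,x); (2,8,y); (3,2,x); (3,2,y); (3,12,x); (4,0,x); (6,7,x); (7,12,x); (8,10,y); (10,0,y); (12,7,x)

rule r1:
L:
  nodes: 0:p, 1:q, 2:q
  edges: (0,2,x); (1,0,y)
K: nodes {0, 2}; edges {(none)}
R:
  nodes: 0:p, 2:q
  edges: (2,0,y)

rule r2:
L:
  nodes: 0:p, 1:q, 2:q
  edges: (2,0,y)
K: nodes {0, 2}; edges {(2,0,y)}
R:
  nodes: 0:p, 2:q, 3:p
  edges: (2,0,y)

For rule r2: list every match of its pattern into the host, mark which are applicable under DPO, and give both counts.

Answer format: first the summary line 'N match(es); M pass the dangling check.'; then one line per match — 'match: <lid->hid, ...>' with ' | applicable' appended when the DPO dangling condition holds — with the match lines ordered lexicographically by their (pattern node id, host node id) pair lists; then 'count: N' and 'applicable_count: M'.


4 match(es); 1 pass the dangling check.
match: 0->10, 1->2, 2->8
match: 0->10, 1->6, 2->8
match: 0->10, 1->9, 2->8 | applicable
match: 0->10, 1->12, 2->8
count: 4
applicable_count: 1


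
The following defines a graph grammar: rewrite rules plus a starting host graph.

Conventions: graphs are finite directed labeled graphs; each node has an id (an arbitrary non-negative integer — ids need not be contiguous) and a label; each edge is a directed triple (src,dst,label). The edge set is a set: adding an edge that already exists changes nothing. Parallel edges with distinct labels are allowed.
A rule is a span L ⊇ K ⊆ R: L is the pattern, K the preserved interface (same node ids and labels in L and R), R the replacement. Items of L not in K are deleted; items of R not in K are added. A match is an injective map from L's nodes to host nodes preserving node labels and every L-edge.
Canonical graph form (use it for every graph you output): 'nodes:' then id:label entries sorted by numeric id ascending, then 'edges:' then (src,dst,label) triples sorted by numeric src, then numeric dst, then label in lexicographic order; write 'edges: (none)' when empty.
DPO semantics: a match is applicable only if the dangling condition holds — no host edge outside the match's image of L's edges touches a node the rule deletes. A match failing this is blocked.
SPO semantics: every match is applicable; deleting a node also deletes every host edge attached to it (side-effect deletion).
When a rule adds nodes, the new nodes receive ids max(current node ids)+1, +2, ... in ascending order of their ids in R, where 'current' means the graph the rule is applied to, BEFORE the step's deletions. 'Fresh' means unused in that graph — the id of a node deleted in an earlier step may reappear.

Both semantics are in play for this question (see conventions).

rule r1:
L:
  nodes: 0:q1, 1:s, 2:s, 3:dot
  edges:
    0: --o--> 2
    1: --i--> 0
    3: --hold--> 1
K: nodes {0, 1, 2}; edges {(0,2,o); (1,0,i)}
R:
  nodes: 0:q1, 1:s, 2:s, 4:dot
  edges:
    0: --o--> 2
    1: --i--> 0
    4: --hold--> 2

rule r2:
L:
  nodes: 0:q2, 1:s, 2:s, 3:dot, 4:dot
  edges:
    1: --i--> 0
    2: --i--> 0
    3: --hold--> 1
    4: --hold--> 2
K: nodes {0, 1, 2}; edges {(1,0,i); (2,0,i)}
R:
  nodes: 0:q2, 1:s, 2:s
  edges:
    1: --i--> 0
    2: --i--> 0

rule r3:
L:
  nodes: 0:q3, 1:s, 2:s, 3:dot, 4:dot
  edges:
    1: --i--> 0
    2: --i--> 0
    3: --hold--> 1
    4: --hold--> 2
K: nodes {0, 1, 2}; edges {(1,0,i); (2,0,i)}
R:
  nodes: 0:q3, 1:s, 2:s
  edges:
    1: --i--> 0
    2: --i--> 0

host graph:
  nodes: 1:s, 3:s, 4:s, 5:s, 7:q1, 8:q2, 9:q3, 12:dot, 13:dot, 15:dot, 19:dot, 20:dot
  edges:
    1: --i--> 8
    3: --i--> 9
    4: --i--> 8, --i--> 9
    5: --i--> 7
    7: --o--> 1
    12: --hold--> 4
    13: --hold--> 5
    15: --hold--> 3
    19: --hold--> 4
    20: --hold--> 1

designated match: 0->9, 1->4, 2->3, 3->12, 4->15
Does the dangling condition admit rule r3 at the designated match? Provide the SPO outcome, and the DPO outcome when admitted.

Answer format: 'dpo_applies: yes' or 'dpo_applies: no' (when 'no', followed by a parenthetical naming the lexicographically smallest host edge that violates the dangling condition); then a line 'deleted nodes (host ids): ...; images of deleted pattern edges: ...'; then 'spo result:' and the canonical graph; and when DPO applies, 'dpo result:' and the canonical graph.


dpo_applies: yes
deleted nodes (host ids): 12, 15; images of deleted pattern edges: (12,4,hold); (15,3,hold)
spo result:
nodes: 1:s, 3:s, 4:s, 5:s, 7:q1, 8:q2, 9:q3, 13:dot, 19:dot, 20:dot
edges: (1,8,i); (3,9,i); (4,8,i); (4,9,i); (5,7,i); (7,1,o); (13,5,hold); (19,4,hold); (20,1,hold)
dpo result:
nodes: 1:s, 3:s, 4:s, 5:s, 7:q1, 8:q2, 9:q3, 13:dot, 19:dot, 20:dot
edges: (1,8,i); (3,9,i); (4,8,i); (4,9,i); (5,7,i); (7,1,o); (13,5,hold); (19,4,hold); (20,1,hold)


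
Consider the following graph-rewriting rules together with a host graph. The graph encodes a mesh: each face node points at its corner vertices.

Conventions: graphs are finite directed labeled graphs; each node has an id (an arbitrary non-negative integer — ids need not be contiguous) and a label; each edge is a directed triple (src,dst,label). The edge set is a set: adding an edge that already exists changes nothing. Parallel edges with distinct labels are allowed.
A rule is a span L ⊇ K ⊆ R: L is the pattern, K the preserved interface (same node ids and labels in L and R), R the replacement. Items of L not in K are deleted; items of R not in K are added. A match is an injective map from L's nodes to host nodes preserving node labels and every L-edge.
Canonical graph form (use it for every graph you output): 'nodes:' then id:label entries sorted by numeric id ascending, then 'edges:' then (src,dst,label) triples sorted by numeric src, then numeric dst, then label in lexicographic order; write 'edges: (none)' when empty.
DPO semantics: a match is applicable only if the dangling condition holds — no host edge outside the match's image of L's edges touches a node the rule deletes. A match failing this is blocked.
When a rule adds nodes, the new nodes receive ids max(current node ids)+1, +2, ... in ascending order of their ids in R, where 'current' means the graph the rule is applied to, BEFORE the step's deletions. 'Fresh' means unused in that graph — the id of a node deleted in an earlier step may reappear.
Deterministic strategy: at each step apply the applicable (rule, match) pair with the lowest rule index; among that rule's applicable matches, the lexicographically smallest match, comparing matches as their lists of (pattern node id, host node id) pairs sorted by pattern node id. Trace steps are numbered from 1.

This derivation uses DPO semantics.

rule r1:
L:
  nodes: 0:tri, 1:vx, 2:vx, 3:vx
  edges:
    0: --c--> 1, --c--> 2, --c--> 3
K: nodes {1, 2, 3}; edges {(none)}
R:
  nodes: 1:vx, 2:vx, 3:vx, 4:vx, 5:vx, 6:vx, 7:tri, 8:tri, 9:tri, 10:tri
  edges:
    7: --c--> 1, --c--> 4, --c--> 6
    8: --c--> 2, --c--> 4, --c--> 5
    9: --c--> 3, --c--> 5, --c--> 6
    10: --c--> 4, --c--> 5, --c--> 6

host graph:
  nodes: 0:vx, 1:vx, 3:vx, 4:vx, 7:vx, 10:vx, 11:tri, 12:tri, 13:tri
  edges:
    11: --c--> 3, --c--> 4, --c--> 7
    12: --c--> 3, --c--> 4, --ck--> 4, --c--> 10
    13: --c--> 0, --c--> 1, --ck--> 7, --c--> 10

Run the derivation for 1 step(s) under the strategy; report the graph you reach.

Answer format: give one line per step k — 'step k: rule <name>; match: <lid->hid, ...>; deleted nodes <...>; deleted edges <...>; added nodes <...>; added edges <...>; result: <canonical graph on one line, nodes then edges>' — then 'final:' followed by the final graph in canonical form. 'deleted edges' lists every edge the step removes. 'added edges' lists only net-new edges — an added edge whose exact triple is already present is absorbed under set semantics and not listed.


step 1: rule r1; match: 0->11, 1->3, 2->4, 3->7; deleted nodes 11; deleted edges (11,3,c); (11,4,c); (11,7,c); added nodes 14, 15, 16, 17, 18, 19, 20; added edges (17,3,c); (17,14,c); (17,16,c); (18,4,c); (18,14,c); (18,15,c); (19,7,c); (19,15,c); (19,16,c); (20,14,c); (20,15,c); (20,16,c); result: nodes: 0:vx, 1:vx, 3:vx, 4:vx, 7:vx, 10:vx, 12:tri, 13:tri, 14:vx, 15:vx, 16:vx, 17:tri, 18:tri, 19:tri, 20:tri edges: (12,3,c); (12,4,c); (12,4,ck); (12,10,c); (13,0,c); (13,1,c); (13,7,ck); (13,10,c); (17,3,c); (17,14,c); (17,16,c); (18,4,c); (18,14,c); (18,15,c); (19,7,c); (19,15,c); (19,16,c); (20,14,c); (20,15,c); (20,16,c)
final:
nodes: 0:vx, 1:vx, 3:vx, 4:vx, 7:vx, 10:vx, 12:tri, 13:tri, 14:vx, 15:vx, 16:vx, 17:tri, 18:tri, 19:tri, 20:tri
edges: (12,3,c); (12,4,c); (12,4,ck); (12,10,c); (13,0,c); (13,1,c); (13,7,ck); (13,10,c); (17,3,c); (17,14,c); (17,16,c); (18,4,c); (18,14,c); (18,15,c); (19,7,c); (19,15,c); (19,16,c); (20,14,c); (20,15,c); (20,16,c)


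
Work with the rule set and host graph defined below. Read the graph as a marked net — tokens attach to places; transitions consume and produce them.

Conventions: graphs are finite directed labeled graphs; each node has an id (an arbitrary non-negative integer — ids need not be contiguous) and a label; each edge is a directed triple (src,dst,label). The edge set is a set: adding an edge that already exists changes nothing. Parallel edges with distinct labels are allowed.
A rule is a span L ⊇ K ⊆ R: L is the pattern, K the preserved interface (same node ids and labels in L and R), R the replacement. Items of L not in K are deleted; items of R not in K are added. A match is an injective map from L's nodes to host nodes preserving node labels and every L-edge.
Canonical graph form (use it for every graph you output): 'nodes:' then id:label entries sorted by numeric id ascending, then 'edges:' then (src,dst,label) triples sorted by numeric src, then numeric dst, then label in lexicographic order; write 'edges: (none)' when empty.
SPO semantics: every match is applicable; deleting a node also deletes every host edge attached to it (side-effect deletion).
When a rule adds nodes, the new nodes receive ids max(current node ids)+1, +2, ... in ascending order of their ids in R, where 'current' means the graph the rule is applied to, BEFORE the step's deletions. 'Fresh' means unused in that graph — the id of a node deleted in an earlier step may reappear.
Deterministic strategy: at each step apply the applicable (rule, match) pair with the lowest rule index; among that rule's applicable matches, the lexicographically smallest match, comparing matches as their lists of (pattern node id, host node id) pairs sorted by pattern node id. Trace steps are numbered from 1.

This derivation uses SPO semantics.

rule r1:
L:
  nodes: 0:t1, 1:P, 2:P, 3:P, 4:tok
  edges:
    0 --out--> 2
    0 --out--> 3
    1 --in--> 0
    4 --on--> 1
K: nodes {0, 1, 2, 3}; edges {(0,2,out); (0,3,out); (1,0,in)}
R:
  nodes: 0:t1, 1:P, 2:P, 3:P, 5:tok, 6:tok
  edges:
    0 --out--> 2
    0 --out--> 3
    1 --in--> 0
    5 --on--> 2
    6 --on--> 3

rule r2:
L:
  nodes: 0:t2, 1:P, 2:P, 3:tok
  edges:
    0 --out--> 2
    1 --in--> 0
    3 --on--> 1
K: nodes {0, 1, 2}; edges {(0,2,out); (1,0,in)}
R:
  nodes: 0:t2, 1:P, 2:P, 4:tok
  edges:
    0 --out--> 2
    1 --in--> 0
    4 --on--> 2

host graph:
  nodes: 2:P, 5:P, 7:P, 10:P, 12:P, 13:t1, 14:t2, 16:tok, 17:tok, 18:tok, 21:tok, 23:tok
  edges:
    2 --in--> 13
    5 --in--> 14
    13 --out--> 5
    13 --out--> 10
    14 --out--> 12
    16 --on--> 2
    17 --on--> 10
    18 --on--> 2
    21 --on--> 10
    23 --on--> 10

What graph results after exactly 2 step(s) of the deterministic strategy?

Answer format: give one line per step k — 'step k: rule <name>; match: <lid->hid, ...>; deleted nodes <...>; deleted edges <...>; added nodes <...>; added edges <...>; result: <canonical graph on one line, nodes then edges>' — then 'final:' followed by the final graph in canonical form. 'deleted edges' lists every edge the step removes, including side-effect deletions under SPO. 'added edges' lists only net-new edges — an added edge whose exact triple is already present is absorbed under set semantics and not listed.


step 1: rule r1; match: 0->13, 1->2, 2->5, 3->10, 4->16; deleted nodes 16; deleted edges (16,2,on); added nodes 24, 25; added edges (24,5,on); (25,10,on); result: nodes: 2:P, 5:P, 7:P, 10:P, 12:P, 13:t1, 14:t2, 17:tok, 18:tok, 21:tok, 23:tok, 24:tok, 25:tok edges: (2,13,in); (5,14,in); (13,5,out); (13,10,out); (14,12,out); (17,10,on); (18,2,on); (21,10,on); (23,10,on); (24,5,on); (25,10,on)
step 2: rule r1; match: 0->13, 1->2, 2->5, 3->10, 4->18; deleted nodes 18; deleted edges (18,2,on); added nodes 26, 27; added edges (26,5,on); (27,10,on); result: nodes: 2:P, 5:P, 7:P, 10:P, 12:P, 13:t1, 14:t2, 17:tok, 21:tok, 23:tok, 24:tok, 25:tok, 26:tok, 27:tok edges: (2,13,in); (5,14,in); (13,5,out); (13,10,out); (14,12,out); (17,10,on); (21,10,on); (23,10,on); (24,5,on); (25,10,on); (26,5,on); (27,10,on)
final:
nodes: 2:P, 5:P, 7:P, 10:P, 12:P, 13:t1, 14:t2, 17:tok, 21:tok, 23:tok, 24:tok, 25:tok, 26:tok, 27:tok
edges: (2,13,in); (5,14,in); (13,5,out); (13,10,out); (14,12,out); (17,10,on); (21,10,on); (23,10,on); (24,5,on); (25,10,on); (26,5,on); (27,10,on)


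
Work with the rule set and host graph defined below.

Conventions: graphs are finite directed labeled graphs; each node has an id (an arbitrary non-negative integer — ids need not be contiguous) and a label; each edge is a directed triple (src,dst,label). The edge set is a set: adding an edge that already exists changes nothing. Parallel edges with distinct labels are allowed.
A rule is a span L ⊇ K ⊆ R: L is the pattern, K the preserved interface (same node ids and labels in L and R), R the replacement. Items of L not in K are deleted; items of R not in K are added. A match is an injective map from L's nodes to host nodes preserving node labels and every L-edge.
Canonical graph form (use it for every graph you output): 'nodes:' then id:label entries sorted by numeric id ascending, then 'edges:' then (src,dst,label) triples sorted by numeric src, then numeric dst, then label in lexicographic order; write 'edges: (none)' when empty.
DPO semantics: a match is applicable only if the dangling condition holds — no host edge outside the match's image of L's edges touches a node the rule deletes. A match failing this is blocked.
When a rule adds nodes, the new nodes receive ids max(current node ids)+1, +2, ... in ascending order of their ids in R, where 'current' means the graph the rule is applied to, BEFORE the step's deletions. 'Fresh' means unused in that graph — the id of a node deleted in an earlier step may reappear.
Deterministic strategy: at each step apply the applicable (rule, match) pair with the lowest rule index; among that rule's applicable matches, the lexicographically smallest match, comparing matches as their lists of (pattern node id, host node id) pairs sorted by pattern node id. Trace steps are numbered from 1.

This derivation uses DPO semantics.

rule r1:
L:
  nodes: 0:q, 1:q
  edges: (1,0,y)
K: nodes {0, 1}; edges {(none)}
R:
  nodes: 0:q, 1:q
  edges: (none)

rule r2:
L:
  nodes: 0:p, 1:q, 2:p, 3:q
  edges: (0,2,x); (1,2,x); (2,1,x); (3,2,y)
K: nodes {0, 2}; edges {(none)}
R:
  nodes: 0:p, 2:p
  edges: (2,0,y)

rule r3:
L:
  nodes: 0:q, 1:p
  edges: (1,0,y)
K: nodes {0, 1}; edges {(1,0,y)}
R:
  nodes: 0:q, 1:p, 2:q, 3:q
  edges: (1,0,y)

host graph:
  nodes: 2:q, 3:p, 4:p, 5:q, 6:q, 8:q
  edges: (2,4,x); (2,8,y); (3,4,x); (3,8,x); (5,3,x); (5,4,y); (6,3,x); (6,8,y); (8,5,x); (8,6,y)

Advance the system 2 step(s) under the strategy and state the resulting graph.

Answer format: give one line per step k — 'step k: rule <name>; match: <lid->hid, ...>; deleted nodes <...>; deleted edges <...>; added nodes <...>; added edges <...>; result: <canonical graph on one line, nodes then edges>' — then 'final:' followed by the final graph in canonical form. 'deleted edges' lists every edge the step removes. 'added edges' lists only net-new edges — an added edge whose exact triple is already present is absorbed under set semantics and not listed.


step 1: rule r1; match: 0->6, 1->8; deleted nodes (none); deleted edges (8,6,y); added nodes (none); added edges (none); result: nodes: 2:q, 3:p, 4:p, 5:q, 6:q, 8:q edges: (2,4,x); (2,8,y); (3,4,x); (3,8,x); (5,3,x); (5,4,y); (6,3,x); (6,8,y); (8,5,x)
step 2: rule r1; match: 0->8, 1->2; deleted nodes (none); deleted edges (2,8,y); added nodes (none); added edges (none); result: nodes: 2:q, 3:p, 4:p, 5:q, 6:q, 8:q edges: (2,4,x); (3,4,x); (3,8,x); (5,3,x); (5,4,y); (6,3,x); (6,8,y); (8,5,x)
final:
nodes: 2:q, 3:p, 4:p, 5:q, 6:q, 8:q
edges: (2,4,x); (3,4,x); (3,8,x); (5,3,x); (5,4,y); (6,3,x); (6,8,y); (8,5,x)


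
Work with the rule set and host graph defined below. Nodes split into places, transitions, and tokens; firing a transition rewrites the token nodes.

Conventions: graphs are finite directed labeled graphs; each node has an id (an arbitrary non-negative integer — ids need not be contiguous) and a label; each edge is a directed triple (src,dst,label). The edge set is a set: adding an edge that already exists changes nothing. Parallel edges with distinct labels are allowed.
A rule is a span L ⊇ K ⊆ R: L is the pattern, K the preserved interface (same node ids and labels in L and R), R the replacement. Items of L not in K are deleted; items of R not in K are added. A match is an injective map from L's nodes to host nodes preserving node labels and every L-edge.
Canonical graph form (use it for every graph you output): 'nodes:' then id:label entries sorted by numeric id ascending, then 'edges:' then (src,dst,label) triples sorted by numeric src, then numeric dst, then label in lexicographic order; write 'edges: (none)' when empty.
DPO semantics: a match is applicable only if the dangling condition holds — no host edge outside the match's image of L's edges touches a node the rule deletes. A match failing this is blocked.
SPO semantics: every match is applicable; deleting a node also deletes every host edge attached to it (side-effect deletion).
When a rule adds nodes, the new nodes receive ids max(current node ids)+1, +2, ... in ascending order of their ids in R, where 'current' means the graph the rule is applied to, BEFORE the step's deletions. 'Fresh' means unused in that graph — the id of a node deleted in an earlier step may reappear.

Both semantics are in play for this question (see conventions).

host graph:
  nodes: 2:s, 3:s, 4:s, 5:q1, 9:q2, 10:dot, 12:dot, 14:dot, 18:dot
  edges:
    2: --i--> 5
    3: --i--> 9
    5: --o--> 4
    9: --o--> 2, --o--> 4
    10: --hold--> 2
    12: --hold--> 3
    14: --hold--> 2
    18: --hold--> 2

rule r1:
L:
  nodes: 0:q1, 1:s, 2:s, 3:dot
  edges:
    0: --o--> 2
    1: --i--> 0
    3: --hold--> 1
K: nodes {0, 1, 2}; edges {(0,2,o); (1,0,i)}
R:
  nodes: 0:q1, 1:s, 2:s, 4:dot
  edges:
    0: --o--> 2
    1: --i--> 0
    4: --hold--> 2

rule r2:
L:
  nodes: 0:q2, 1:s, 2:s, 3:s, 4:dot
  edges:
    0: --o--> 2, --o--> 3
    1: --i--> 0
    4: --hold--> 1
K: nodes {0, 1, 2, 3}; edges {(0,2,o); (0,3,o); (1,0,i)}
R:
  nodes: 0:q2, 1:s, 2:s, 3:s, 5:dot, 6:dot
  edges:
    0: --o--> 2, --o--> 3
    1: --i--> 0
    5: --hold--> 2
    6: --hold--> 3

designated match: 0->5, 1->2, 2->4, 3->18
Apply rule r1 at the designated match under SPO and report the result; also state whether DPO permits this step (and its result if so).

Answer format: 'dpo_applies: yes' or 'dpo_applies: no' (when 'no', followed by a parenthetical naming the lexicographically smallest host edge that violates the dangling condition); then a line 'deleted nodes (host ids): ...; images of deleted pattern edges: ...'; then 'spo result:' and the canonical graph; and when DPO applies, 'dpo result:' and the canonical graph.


dpo_applies: yes
deleted nodes (host ids): 18; images of deleted pattern edges: (18,2,hold)
spo result:
nodes: 2:s, 3:s, 4:s, 5:q1, 9:q2, 10:dot, 12:dot, 14:dot, 19:dot
edges: (2,5,i); (3,9,i); (5,4,o); (9,2,o); (9,4,o); (10,2,hold); (12,3,hold); (14,2,hold); (19,4,hold)
dpo result:
nodes: 2:s, 3:s, 4:s, 5:q1, 9:q2, 10:dot, 12:dot, 14:dot, 19:dot
edges: (2,5,i); (3,9,i); (5,4,o); (9,2,o); (9,4,o); (10,2,hold); (12,3,hold); (14,2,hold); (19,4,hold)


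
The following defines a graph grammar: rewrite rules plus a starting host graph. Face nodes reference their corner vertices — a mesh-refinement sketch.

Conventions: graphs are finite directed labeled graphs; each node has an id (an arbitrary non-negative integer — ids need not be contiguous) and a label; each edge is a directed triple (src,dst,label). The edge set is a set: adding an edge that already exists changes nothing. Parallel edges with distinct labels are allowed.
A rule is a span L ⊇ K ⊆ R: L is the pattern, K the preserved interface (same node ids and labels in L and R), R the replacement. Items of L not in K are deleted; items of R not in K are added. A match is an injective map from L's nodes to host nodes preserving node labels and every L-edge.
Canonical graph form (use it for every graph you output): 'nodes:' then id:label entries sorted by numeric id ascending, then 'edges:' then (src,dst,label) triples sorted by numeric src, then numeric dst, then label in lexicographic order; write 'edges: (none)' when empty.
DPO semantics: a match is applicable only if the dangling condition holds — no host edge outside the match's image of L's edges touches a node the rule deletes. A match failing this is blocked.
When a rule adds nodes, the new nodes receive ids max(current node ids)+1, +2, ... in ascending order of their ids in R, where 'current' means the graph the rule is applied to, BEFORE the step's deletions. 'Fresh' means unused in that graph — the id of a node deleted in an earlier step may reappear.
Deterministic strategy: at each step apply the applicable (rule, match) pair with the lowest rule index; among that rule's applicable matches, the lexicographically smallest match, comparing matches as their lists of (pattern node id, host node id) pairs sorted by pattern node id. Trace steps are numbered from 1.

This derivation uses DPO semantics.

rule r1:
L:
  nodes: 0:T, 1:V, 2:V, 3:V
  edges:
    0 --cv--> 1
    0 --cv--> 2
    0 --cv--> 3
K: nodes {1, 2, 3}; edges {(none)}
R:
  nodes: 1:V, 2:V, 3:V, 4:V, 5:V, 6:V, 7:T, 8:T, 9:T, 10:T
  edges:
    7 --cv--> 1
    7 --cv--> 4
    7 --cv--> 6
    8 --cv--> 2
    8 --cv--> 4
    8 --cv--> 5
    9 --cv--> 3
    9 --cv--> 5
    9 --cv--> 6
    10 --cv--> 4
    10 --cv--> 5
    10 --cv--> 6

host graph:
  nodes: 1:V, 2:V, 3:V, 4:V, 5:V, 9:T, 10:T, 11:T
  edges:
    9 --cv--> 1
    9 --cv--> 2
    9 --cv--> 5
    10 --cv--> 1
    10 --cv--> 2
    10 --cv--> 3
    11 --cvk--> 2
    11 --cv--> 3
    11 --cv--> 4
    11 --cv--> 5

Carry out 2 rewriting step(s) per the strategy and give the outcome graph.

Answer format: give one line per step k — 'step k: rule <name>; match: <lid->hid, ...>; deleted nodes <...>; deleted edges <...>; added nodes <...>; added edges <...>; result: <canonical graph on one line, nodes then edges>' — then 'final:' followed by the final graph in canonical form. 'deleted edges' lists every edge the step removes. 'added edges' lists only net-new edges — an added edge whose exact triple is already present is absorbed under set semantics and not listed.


step 1: rule r1; match: 0->9, 1->1, 2->2, 3->5; deleted nodes 9; deleted edges (9,1,cv); (9,2,cv); (9,5,cv); added nodes 12, 13, 14, 15, 16, 17, 18; added edges (15,1,cv); (15,12,cv); (15,14,cv); (16,2,cv); (16,12,cv); (16,13,cv); (17,5,cv); (17,13,cv); (17,14,cv); (18,12,cv); (18,13,cv); (18,14,cv); result: nodes: 1:V, 2:V, 3:V, 4:V, 5:V, 10:T, 11:T, 12:V, 13:V, 14:V, 15:T, 16:T, 17:T, 18:T edges: (10,1,cv); (10,2,cv); (10,3,cv); (11,2,cvk); (11,3,cv); (11,4,cv); (11,5,cv); (15,1,cv); (15,12,cv); (15,14,cv); (16,2,cv); (16,12,cv); (16,13,cv); (17,5,cv); (17,13,cv); (17,14,cv); (18,12,cv); (18,13,cv); (18,14,cv)
step 2: rule r1; match: 0->10, 1->1, 2->2, 3->3; deleted nodes 10; deleted edges (10,1,cv); (10,2,cv); (10,3,cv); added nodes 19, 20, 21, 22, 23, 24, 25; added edges (22,1,cv); (22,19,cv); (22,21,cv); (23,2,cv); (23,19,cv); (23,20,cv); (24,3,cv); (24,20,cv); (24,21,cv); (25,19,cv); (25,20,cv); (25,21,cv); result: nodes: 1:V, 2:V, 3:V, 4:V, 5:V, 11:T, 12:V, 13:V, 14:V, 15:T, 16:T, 17:T, 18:T, 19:V, 20:V, 21:V, 22:T, 23:T, 24:T, 25:T edges: (11,2,cvk); (11,3,cv); (11,4,cv); (11,5,cv); (15,1,cv); (15,12,cv); (15,14,cv); (16,2,cv); (16,12,cv); (16,13,cv); (17,5,cv); (17,13,cv); (17,14,cv); (18,12,cv); (18,13,cv); (18,14,cv); (22,1,cv); (22,19,cv); (22,21,cv); (23,2,cv); (23,19,cv); (23,20,cv); (24,3,cv); (24,20,cv); (24,21,cv); (25,19,cv); (25,20,cv); (25,21,cv)
final:
nodes: 1:V, 2:V, 3:V, 4:V, 5:V, 11:T, 12:V, 13:V, 14:V, 15:T, 16:T, 17:T, 18:T, 19:V, 20:V, 21:V, 22:T, 23:T, 24:T, 25:T
edges: (11,2,cvk); (11,3,cv); (11,4,cv); (11,5,cv); (15,1,cv); (15,12,cv); (15,14,cv); (16,2,cv); (16,12,cv); (16,13,cv); (17,5,cv); (17,13,cv); (17,14,cv); (18,12,cv); (18,13,cv); (18,14,cv); (22,1,cv); (22,19,cv); (22,21,cv); (23,2,cv); (23,19,cv); (23,20,cv); (24,3,cv); (24,20,cv); (24,21,cv); (25,19,cv); (25,20,cv); (25,21,cv)


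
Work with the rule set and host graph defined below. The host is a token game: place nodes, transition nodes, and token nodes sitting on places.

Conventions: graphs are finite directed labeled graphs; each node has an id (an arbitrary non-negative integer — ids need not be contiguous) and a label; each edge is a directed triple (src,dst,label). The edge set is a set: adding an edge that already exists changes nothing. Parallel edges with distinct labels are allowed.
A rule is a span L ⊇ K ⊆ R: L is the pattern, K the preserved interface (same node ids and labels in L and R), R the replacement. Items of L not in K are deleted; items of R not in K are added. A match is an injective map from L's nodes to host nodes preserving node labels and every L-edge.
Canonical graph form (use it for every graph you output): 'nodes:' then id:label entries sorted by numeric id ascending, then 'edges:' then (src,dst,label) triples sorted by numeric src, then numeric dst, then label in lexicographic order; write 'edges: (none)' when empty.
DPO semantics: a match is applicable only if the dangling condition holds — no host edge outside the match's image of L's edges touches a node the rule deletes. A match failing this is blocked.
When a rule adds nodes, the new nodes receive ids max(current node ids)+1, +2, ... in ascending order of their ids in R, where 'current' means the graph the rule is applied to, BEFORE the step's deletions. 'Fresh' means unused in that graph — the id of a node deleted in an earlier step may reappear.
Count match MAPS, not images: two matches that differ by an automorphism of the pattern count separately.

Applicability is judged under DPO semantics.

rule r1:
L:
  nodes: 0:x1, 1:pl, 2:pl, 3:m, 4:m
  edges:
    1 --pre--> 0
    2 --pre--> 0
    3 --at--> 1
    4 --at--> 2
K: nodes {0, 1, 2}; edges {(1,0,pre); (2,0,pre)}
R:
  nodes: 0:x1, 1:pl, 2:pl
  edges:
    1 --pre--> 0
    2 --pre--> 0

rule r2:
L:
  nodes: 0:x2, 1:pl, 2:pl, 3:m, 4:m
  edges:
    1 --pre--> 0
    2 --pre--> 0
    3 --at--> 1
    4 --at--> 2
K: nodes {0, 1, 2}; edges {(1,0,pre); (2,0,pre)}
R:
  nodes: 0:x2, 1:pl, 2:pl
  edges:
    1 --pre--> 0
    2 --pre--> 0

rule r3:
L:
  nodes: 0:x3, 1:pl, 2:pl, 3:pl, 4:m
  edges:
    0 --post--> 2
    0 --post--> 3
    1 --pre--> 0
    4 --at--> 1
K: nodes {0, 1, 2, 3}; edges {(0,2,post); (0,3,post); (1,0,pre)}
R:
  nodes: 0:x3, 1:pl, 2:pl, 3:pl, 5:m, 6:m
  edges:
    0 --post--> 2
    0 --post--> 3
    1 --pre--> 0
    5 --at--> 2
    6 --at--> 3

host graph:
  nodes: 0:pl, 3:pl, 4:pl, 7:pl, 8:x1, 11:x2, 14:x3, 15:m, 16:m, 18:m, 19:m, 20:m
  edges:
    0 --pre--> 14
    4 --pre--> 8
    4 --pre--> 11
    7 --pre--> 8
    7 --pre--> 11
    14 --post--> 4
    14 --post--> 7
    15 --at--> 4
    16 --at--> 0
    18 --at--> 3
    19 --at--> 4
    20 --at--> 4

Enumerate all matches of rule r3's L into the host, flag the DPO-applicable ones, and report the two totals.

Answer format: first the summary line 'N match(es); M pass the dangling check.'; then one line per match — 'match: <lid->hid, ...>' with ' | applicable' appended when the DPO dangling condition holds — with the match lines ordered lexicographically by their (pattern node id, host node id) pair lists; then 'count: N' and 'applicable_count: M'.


2 match(es); 2 pass the dangling check.
match: 0->14, 1->0, 2->4, 3->7, 4->16 | applicable
match: 0->14, 1->0, 2->7, 3->4, 4->16 | applicable
count: 2
applicable_count: 2


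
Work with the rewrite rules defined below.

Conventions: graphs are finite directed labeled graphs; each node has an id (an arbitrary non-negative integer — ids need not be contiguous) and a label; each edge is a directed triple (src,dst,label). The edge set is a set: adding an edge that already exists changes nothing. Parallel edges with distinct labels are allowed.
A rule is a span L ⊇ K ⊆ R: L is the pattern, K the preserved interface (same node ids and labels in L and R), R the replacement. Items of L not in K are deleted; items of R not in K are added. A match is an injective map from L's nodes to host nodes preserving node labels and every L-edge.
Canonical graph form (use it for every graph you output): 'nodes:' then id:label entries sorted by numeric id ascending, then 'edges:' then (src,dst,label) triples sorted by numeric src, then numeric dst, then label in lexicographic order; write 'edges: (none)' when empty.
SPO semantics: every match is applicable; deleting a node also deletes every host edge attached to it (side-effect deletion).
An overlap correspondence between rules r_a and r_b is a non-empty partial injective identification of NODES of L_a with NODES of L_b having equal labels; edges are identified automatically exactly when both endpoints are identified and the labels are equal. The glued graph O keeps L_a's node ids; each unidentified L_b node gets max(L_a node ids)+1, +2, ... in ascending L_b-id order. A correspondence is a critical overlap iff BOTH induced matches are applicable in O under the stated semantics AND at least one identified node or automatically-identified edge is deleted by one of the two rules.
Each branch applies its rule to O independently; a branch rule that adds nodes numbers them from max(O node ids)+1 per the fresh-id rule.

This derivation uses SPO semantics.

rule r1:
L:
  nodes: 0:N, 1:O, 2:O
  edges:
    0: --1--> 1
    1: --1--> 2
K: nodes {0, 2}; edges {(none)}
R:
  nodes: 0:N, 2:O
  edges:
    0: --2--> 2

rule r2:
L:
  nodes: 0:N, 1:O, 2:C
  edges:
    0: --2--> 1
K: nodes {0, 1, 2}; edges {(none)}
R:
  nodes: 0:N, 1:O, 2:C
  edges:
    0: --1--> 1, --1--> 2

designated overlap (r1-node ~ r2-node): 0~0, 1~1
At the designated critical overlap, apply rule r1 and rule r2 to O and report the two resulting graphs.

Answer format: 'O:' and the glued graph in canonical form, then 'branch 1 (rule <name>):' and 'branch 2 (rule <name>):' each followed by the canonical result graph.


O:
nodes: 0:N, 1:O, 2:O, 3:C
edges: (0,1,1); (0,1,2); (1,2,1)
branch 1 (rule r1):
nodes: 0:N, 2:O, 3:C
edges: (0,2,2)
branch 2 (rule r2):
nodes: 0:N, 1:O, 2:O, 3:C
edges: (0,1,1); (0,3,1); (1,2,1)


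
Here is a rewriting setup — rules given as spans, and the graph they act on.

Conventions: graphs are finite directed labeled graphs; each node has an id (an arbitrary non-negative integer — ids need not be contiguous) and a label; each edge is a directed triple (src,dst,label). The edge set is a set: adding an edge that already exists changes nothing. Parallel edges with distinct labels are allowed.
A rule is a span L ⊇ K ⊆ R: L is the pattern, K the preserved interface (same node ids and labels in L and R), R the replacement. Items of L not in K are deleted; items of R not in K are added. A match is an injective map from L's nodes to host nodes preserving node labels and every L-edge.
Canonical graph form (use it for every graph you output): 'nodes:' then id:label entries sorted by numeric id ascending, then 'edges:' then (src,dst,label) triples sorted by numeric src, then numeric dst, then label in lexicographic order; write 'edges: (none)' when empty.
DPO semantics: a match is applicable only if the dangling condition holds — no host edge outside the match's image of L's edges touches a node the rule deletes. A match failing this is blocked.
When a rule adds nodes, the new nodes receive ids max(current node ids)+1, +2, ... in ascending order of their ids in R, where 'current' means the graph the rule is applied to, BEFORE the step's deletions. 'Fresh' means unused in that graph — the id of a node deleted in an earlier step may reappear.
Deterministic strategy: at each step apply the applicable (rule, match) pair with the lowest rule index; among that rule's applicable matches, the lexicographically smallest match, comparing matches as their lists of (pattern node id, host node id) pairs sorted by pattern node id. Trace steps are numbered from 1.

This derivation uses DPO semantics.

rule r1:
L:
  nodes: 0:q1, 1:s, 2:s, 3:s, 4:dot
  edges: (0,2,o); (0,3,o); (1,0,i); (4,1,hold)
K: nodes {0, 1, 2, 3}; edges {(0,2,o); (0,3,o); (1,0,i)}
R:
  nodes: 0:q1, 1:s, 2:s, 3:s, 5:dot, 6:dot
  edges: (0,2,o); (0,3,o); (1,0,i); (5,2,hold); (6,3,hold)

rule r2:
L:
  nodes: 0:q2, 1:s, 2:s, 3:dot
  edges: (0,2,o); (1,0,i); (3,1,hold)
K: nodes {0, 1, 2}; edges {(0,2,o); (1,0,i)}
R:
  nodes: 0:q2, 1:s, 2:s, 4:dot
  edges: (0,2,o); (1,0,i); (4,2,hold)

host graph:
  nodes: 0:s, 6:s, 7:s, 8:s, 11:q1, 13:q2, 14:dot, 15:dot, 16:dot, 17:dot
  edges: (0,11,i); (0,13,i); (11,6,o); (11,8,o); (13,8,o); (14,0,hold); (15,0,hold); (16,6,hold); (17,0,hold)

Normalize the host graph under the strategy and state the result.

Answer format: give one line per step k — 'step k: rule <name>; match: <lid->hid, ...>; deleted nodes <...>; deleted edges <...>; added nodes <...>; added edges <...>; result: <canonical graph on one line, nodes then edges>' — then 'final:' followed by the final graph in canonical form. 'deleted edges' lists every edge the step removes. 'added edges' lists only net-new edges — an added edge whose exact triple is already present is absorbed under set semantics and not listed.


step 1: rule r1; match: 0->11, 1->0, 2->6, 3->8, 4->14; deleted nodes 14; deleted edges (14,0,hold); added nodes 18, 19; added edges (18,6,hold); (19,8,hold); result: nodes: 0:s, 6:s, 7:s, 8:s, 11:q1, 13:q2, 15:dot, 16:dot, 17:dot, 18:dot, 19:dot edges: (0,11,i); (0,13,i); (11,6,o); (11,8,o); (13,8,o); (15,0,hold); (16,6,hold); (17,0,hold); (18,6,hold); (19,8,hold)
step 2: rule r1; match: 0->11, 1->0, 2->6, 3->8, 4->15; deleted nodes 15; deleted edges (15,0,hold); added nodes 20, 21; added edges (20,6,hold); (21,8,hold); result: nodes: 0:s, 6:s, 7:s, 8:s, 11:q1, 13:q2, 16:dot, 17:dot, 18:dot, 19:dot, 20:dot, 21:dot edges: (0,11,i); (0,13,i); (11,6,o); (11,8,o); (13,8,o); (16,6,hold); (17,0,hold); (18,6,hold); (19,8,hold); (20,6,hold); (21,8,hold)
step 3: rule r1; match: 0->11, 1->0, 2->6, 3->8, 4->17; deleted nodes 17; deleted edges (17,0,hold); added nodes 22, 23; added edges (22,6,hold); (23,8,hold); result: nodes: 0:s, 6:s, 7:s, 8:s, 11:q1, 13:q2, 16:dot, 18:dot, 19:dot, 20:dot, 21:dot, 22:dot, 23:dot edges: (0,11,i); (0,13,i); (11,6,o); (11,8,o); (13,8,o); (16,6,hold); (18,6,hold); (19,8,hold); (20,6,hold); (21,8,hold); (22,6,hold); (23,8,hold)
final:
nodes: 0:s, 6:s, 7:s, 8:s, 11:q1, 13:q2, 16:dot, 18:dot, 19:dot, 20:dot, 21:dot, 22:dot, 23:dot
edges: (0,11,i); (0,13,i); (11,6,o); (11,8,o); (13,8,o); (16,6,hold); (18,6,hold); (19,8,hold); (20,6,hold); (21,8,hold); (22,6,hold); (23,8,hold)


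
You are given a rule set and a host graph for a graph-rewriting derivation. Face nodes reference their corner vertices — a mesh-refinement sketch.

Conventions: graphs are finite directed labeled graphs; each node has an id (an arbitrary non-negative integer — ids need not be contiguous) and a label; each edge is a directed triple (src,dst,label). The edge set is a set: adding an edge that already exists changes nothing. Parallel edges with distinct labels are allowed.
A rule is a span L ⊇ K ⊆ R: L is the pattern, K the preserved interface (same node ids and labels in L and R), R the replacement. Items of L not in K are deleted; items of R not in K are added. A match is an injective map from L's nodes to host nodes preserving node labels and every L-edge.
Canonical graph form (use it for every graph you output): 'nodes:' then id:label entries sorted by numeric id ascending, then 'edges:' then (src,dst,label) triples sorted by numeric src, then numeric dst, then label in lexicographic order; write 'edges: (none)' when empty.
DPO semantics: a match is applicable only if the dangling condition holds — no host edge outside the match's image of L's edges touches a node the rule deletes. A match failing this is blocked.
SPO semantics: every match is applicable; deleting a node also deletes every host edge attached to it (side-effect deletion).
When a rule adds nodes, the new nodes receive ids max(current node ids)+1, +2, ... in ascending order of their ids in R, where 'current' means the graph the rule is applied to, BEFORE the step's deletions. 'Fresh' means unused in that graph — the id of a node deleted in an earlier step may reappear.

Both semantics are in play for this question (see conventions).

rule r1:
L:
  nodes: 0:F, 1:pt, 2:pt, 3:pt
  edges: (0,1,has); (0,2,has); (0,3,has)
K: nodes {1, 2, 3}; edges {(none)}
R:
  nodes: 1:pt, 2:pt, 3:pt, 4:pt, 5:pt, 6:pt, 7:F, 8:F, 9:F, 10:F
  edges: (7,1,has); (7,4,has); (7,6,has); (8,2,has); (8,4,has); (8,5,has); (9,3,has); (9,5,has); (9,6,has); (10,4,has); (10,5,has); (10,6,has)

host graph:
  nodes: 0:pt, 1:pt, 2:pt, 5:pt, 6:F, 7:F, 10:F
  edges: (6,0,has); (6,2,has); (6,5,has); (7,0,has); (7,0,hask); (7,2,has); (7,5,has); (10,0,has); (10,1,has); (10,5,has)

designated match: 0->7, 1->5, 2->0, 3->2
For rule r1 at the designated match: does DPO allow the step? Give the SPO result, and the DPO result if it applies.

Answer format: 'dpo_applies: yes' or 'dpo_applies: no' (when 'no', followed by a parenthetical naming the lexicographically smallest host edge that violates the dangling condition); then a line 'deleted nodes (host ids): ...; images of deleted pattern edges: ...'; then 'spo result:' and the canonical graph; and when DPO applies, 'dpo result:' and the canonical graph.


dpo_applies: no
(the rule deletes node 7, which keeps host edge (7,0,hask) outside the match image — the dangling condition fails, DPO blocks; SPO proceeds and side-deletes such edges)
deleted nodes (host ids): 7; images of deleted pattern edges: (7,0,has); (7,2,has); (7,5,has)
spo result:
nodes: 0:pt, 1:pt, 2:pt, 5:pt, 6:F, 10:F, 11:pt, 12:pt, 13:pt, 14:F, 15:F, 16:F, 17:F
edges: (6,0,has); (6,2,has); (6,5,has); (10,0,has); (10,1,has); (10,5,has); (14,5,has); (14,11,has); (14,13,has); (15,0,has); (15,11,has); (15,12,has); (16,2,has); (16,12,has); (16,13,has); (17,11,has); (17,12,has); (17,13,has)
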